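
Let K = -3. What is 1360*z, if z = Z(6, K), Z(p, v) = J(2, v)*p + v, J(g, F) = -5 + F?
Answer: -69360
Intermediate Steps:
Z(p, v) = v + p*(-5 + v) (Z(p, v) = (-5 + v)*p + v = p*(-5 + v) + v = v + p*(-5 + v))
z = -51 (z = -3 + 6*(-5 - 3) = -3 + 6*(-8) = -3 - 48 = -51)
1360*z = 1360*(-51) = -69360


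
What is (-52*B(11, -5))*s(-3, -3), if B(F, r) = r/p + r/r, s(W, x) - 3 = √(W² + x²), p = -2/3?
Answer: -1326 - 1326*√2 ≈ -3201.2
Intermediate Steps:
p = -⅔ (p = -2*⅓ = -⅔ ≈ -0.66667)
s(W, x) = 3 + √(W² + x²)
B(F, r) = 1 - 3*r/2 (B(F, r) = r/(-⅔) + r/r = r*(-3/2) + 1 = -3*r/2 + 1 = 1 - 3*r/2)
(-52*B(11, -5))*s(-3, -3) = (-52*(1 - 3/2*(-5)))*(3 + √((-3)² + (-3)²)) = (-52*(1 + 15/2))*(3 + √(9 + 9)) = (-52*17/2)*(3 + √18) = -442*(3 + 3*√2) = -1326 - 1326*√2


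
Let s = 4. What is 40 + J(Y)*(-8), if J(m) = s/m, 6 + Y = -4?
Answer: 216/5 ≈ 43.200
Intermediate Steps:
Y = -10 (Y = -6 - 4 = -10)
J(m) = 4/m
40 + J(Y)*(-8) = 40 + (4/(-10))*(-8) = 40 + (4*(-⅒))*(-8) = 40 - ⅖*(-8) = 40 + 16/5 = 216/5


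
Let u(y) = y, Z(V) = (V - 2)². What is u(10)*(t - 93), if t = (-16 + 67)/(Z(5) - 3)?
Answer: -845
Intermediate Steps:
Z(V) = (-2 + V)²
t = 17/2 (t = (-16 + 67)/((-2 + 5)² - 3) = 51/(3² - 3) = 51/(9 - 3) = 51/6 = 51*(⅙) = 17/2 ≈ 8.5000)
u(10)*(t - 93) = 10*(17/2 - 93) = 10*(-169/2) = -845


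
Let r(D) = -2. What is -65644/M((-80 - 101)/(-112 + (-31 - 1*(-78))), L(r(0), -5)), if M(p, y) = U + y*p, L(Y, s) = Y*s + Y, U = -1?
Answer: -4266860/1383 ≈ -3085.2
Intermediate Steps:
L(Y, s) = Y + Y*s
M(p, y) = -1 + p*y (M(p, y) = -1 + y*p = -1 + p*y)
-65644/M((-80 - 101)/(-112 + (-31 - 1*(-78))), L(r(0), -5)) = -65644/(-1 + ((-80 - 101)/(-112 + (-31 - 1*(-78))))*(-2*(1 - 5))) = -65644/(-1 + (-181/(-112 + (-31 + 78)))*(-2*(-4))) = -65644/(-1 - 181/(-112 + 47)*8) = -65644/(-1 - 181/(-65)*8) = -65644/(-1 - 181*(-1/65)*8) = -65644/(-1 + (181/65)*8) = -65644/(-1 + 1448/65) = -65644/1383/65 = -65644*65/1383 = -4266860/1383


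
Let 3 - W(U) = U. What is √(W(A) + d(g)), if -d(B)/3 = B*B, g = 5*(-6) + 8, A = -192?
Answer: I*√1257 ≈ 35.454*I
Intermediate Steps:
W(U) = 3 - U
g = -22 (g = -30 + 8 = -22)
d(B) = -3*B² (d(B) = -3*B*B = -3*B²)
√(W(A) + d(g)) = √((3 - 1*(-192)) - 3*(-22)²) = √((3 + 192) - 3*484) = √(195 - 1452) = √(-1257) = I*√1257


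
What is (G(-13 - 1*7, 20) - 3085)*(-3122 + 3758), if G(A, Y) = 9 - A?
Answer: -1943616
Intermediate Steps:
(G(-13 - 1*7, 20) - 3085)*(-3122 + 3758) = ((9 - (-13 - 1*7)) - 3085)*(-3122 + 3758) = ((9 - (-13 - 7)) - 3085)*636 = ((9 - 1*(-20)) - 3085)*636 = ((9 + 20) - 3085)*636 = (29 - 3085)*636 = -3056*636 = -1943616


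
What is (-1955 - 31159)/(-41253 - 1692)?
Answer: 11038/14315 ≈ 0.77108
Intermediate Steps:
(-1955 - 31159)/(-41253 - 1692) = -33114/(-42945) = -33114*(-1/42945) = 11038/14315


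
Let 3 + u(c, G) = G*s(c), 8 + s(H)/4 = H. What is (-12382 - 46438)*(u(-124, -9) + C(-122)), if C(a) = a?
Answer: -272160140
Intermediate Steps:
s(H) = -32 + 4*H
u(c, G) = -3 + G*(-32 + 4*c)
(-12382 - 46438)*(u(-124, -9) + C(-122)) = (-12382 - 46438)*((-3 + 4*(-9)*(-8 - 124)) - 122) = -58820*((-3 + 4*(-9)*(-132)) - 122) = -58820*((-3 + 4752) - 122) = -58820*(4749 - 122) = -58820*4627 = -272160140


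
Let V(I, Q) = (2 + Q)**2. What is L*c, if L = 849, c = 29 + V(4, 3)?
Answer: 45846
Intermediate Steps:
c = 54 (c = 29 + (2 + 3)**2 = 29 + 5**2 = 29 + 25 = 54)
L*c = 849*54 = 45846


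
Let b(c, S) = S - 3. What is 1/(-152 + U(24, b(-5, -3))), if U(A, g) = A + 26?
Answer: -1/102 ≈ -0.0098039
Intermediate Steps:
b(c, S) = -3 + S
U(A, g) = 26 + A
1/(-152 + U(24, b(-5, -3))) = 1/(-152 + (26 + 24)) = 1/(-152 + 50) = 1/(-102) = -1/102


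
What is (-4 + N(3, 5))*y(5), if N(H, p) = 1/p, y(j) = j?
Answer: -19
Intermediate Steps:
(-4 + N(3, 5))*y(5) = (-4 + 1/5)*5 = -19/5*5 = -19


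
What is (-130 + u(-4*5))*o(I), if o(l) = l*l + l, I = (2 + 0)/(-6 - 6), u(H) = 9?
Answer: 605/36 ≈ 16.806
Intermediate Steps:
I = -1/6 (I = 2/(-12) = 2*(-1/12) = -1/6 ≈ -0.16667)
o(l) = l + l**2 (o(l) = l**2 + l = l + l**2)
(-130 + u(-4*5))*o(I) = (-130 + 9)*(-(1 - 1/6)/6) = -(-121)*5/(6*6) = -121*(-5/36) = 605/36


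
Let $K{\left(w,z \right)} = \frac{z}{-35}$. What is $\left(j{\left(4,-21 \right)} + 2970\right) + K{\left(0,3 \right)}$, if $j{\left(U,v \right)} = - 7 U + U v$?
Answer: $\frac{100027}{35} \approx 2857.9$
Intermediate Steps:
$K{\left(w,z \right)} = - \frac{z}{35}$ ($K{\left(w,z \right)} = z \left(- \frac{1}{35}\right) = - \frac{z}{35}$)
$\left(j{\left(4,-21 \right)} + 2970\right) + K{\left(0,3 \right)} = \left(4 \left(-7 - 21\right) + 2970\right) - \frac{3}{35} = \left(4 \left(-28\right) + 2970\right) - \frac{3}{35} = \left(-112 + 2970\right) - \frac{3}{35} = 2858 - \frac{3}{35} = \frac{100027}{35}$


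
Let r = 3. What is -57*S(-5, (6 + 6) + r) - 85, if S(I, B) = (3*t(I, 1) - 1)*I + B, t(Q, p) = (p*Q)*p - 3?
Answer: -8065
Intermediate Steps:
t(Q, p) = -3 + Q*p² (t(Q, p) = (Q*p)*p - 3 = Q*p² - 3 = -3 + Q*p²)
S(I, B) = B + I*(-10 + 3*I) (S(I, B) = (3*(-3 + I*1²) - 1)*I + B = (3*(-3 + I*1) - 1)*I + B = (3*(-3 + I) - 1)*I + B = ((-9 + 3*I) - 1)*I + B = (-10 + 3*I)*I + B = I*(-10 + 3*I) + B = B + I*(-10 + 3*I))
-57*S(-5, (6 + 6) + r) - 85 = -57*(((6 + 6) + 3) - 1*(-5) + 3*(-5)*(-3 - 5)) - 85 = -57*((12 + 3) + 5 + 3*(-5)*(-8)) - 85 = -57*(15 + 5 + 120) - 85 = -57*140 - 85 = -7980 - 85 = -8065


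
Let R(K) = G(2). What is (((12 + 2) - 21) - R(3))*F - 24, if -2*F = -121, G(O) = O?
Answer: -1137/2 ≈ -568.50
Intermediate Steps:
R(K) = 2
F = 121/2 (F = -1/2*(-121) = 121/2 ≈ 60.500)
(((12 + 2) - 21) - R(3))*F - 24 = (((12 + 2) - 21) - 1*2)*(121/2) - 24 = ((14 - 21) - 2)*(121/2) - 24 = (-7 - 2)*(121/2) - 24 = -9*121/2 - 24 = -1089/2 - 24 = -1137/2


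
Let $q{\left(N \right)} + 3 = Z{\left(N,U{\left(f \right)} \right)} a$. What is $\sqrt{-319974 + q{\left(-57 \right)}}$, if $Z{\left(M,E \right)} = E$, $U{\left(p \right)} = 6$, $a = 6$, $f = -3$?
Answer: $3 i \sqrt{35549} \approx 565.63 i$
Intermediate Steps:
$q{\left(N \right)} = 33$ ($q{\left(N \right)} = -3 + 6 \cdot 6 = -3 + 36 = 33$)
$\sqrt{-319974 + q{\left(-57 \right)}} = \sqrt{-319974 + 33} = \sqrt{-319941} = 3 i \sqrt{35549}$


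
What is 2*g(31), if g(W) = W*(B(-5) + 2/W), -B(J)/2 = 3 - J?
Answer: -988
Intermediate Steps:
B(J) = -6 + 2*J (B(J) = -2*(3 - J) = -6 + 2*J)
g(W) = W*(-16 + 2/W) (g(W) = W*((-6 + 2*(-5)) + 2/W) = W*((-6 - 10) + 2/W) = W*(-16 + 2/W))
2*g(31) = 2*(2 - 16*31) = 2*(2 - 496) = 2*(-494) = -988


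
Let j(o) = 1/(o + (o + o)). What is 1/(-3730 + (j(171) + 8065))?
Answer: 513/2223856 ≈ 0.00023068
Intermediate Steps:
j(o) = 1/(3*o) (j(o) = 1/(o + 2*o) = 1/(3*o))
1/(-3730 + (j(171) + 8065)) = 1/(-3730 + ((⅓)/171 + 8065)) = 1/(-3730 + ((⅓)*(1/171) + 8065)) = 1/(-3730 + (1/513 + 8065)) = 1/(-3730 + 4137346/513) = 1/(2223856/513) = 513/2223856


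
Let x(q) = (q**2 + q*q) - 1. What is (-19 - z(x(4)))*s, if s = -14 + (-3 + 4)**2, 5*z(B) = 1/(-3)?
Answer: 3692/15 ≈ 246.13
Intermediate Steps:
x(q) = -1 + 2*q**2 (x(q) = (q**2 + q**2) - 1 = 2*q**2 - 1 = -1 + 2*q**2)
z(B) = -1/15 (z(B) = (1/5)/(-3) = (1/5)*(-1/3) = -1/15)
s = -13 (s = -14 + 1**2 = -14 + 1 = -13)
(-19 - z(x(4)))*s = (-19 - 1*(-1/15))*(-13) = (-19 + 1/15)*(-13) = -284/15*(-13) = 3692/15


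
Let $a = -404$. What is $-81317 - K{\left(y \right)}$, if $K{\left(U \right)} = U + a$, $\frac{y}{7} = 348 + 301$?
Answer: $-85456$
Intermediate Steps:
$y = 4543$ ($y = 7 \left(348 + 301\right) = 7 \cdot 649 = 4543$)
$K{\left(U \right)} = -404 + U$ ($K{\left(U \right)} = U - 404 = -404 + U$)
$-81317 - K{\left(y \right)} = -81317 - \left(-404 + 4543\right) = -81317 - 4139 = -85456$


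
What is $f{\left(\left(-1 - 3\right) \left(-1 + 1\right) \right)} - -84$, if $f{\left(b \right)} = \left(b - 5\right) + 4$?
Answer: $83$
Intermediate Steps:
$f{\left(b \right)} = -1 + b$ ($f{\left(b \right)} = \left(-5 + b\right) + 4 = -1 + b$)
$f{\left(\left(-1 - 3\right) \left(-1 + 1\right) \right)} - -84 = \left(-1 + \left(-1 - 3\right) \left(-1 + 1\right)\right) - -84 = \left(-1 - 0\right) + 84 = \left(-1 + 0\right) + 84 = -1 + 84 = 83$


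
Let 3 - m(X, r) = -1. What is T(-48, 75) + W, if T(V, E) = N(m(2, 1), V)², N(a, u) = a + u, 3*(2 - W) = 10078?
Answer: -4264/3 ≈ -1421.3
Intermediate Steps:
W = -10072/3 (W = 2 - ⅓*10078 = 2 - 10078/3 = -10072/3 ≈ -3357.3)
m(X, r) = 4 (m(X, r) = 3 - 1*(-1) = 3 + 1 = 4)
T(V, E) = (4 + V)²
T(-48, 75) + W = (4 - 48)² - 10072/3 = (-44)² - 10072/3 = 1936 - 10072/3 = -4264/3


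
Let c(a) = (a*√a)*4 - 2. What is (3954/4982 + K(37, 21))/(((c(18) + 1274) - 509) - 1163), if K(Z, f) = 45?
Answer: -356475/1297811 - 384993*√2/2595622 ≈ -0.48444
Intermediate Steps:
c(a) = -2 + 4*a^(3/2) (c(a) = a^(3/2)*4 - 2 = 4*a^(3/2) - 2 = -2 + 4*a^(3/2))
(3954/4982 + K(37, 21))/(((c(18) + 1274) - 509) - 1163) = (3954/4982 + 45)/((((-2 + 4*18^(3/2)) + 1274) - 509) - 1163) = (3954*(1/4982) + 45)/((((-2 + 4*(54*√2)) + 1274) - 509) - 1163) = (1977/2491 + 45)/((((-2 + 216*√2) + 1274) - 509) - 1163) = 114072/(2491*(((1272 + 216*√2) - 509) - 1163)) = 114072/(2491*((763 + 216*√2) - 1163)) = 114072/(2491*(-400 + 216*√2))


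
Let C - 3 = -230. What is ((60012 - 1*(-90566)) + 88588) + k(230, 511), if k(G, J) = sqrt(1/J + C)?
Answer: 239166 + 2*I*sqrt(14818489)/511 ≈ 2.3917e+5 + 15.066*I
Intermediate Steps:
C = -227 (C = 3 - 230 = -227)
k(G, J) = sqrt(-227 + 1/J) (k(G, J) = sqrt(1/J - 227) = sqrt(-227 + 1/J))
((60012 - 1*(-90566)) + 88588) + k(230, 511) = ((60012 - 1*(-90566)) + 88588) + sqrt(-227 + 1/511) = ((60012 + 90566) + 88588) + sqrt(-227 + 1/511) = (150578 + 88588) + sqrt(-115996/511) = 239166 + 2*I*sqrt(14818489)/511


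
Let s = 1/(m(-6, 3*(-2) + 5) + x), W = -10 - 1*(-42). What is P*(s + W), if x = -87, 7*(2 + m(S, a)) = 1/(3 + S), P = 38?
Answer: 1136561/935 ≈ 1215.6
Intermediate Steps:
m(S, a) = -2 + 1/(7*(3 + S))
W = 32 (W = -10 + 42 = 32)
s = -21/1870 (s = 1/((-41 - 14*(-6))/(7*(3 - 6)) - 87) = 1/((⅐)*(-41 + 84)/(-3) - 87) = 1/((⅐)*(-⅓)*43 - 87) = 1/(-43/21 - 87) = 1/(-1870/21) = -21/1870 ≈ -0.011230)
P*(s + W) = 38*(-21/1870 + 32) = 38*(59819/1870) = 1136561/935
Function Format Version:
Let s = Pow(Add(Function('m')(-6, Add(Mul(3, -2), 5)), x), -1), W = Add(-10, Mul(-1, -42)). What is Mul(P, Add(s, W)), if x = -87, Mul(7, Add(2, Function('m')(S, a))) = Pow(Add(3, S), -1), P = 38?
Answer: Rational(1136561, 935) ≈ 1215.6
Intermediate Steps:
Function('m')(S, a) = Add(-2, Mul(Rational(1, 7), Pow(Add(3, S), -1)))
W = 32 (W = Add(-10, 42) = 32)
s = Rational(-21, 1870) (s = Pow(Add(Mul(Rational(1, 7), Pow(Add(3, -6), -1), Add(-41, Mul(-14, -6))), -87), -1) = Pow(Add(Mul(Rational(1, 7), Pow(-3, -1), Add(-41, 84)), -87), -1) = Pow(Add(Mul(Rational(1, 7), Rational(-1, 3), 43), -87), -1) = Pow(Add(Rational(-43, 21), -87), -1) = Pow(Rational(-1870, 21), -1) = Rational(-21, 1870) ≈ -0.011230)
Mul(P, Add(s, W)) = Mul(38, Add(Rational(-21, 1870), 32)) = Mul(38, Rational(59819, 1870)) = Rational(1136561, 935)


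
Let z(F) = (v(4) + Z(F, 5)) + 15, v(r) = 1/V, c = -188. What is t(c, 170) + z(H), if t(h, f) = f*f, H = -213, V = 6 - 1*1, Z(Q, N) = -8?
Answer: 144536/5 ≈ 28907.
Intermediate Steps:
V = 5 (V = 6 - 1 = 5)
v(r) = ⅕ (v(r) = 1/5 = ⅕)
t(h, f) = f²
z(F) = 36/5 (z(F) = (⅕ - 8) + 15 = -39/5 + 15 = 36/5)
t(c, 170) + z(H) = 170² + 36/5 = 28900 + 36/5 = 144536/5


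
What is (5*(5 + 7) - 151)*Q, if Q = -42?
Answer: 3822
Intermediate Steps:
(5*(5 + 7) - 151)*Q = (5*(5 + 7) - 151)*(-42) = (5*12 - 151)*(-42) = (60 - 151)*(-42) = -91*(-42) = 3822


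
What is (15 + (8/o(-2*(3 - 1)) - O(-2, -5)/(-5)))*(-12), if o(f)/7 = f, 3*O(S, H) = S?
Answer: -6124/35 ≈ -174.97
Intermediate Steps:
O(S, H) = S/3
o(f) = 7*f
(15 + (8/o(-2*(3 - 1)) - O(-2, -5)/(-5)))*(-12) = (15 + (8/((7*(-2*(3 - 1)))) - (-2)/3/(-5)))*(-12) = (15 + (8/((7*(-2*2))) - 1*(-2/3)*(-1/5)))*(-12) = (15 + (8/((7*(-4))) + (2/3)*(-1/5)))*(-12) = (15 + (8/(-28) - 2/15))*(-12) = (15 + (8*(-1/28) - 2/15))*(-12) = (15 + (-2/7 - 2/15))*(-12) = (15 - 44/105)*(-12) = (1531/105)*(-12) = -6124/35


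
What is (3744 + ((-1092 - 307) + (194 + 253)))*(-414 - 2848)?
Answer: -9107504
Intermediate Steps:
(3744 + ((-1092 - 307) + (194 + 253)))*(-414 - 2848) = (3744 + (-1399 + 447))*(-3262) = (3744 - 952)*(-3262) = 2792*(-3262) = -9107504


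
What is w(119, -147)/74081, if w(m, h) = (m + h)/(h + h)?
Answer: 2/1555701 ≈ 1.2856e-6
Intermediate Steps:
w(m, h) = (h + m)/(2*h) (w(m, h) = (h + m)/((2*h)) = (h + m)*(1/(2*h)) = (h + m)/(2*h))
w(119, -147)/74081 = ((½)*(-147 + 119)/(-147))/74081 = ((½)*(-1/147)*(-28))*(1/74081) = (2/21)*(1/74081) = 2/1555701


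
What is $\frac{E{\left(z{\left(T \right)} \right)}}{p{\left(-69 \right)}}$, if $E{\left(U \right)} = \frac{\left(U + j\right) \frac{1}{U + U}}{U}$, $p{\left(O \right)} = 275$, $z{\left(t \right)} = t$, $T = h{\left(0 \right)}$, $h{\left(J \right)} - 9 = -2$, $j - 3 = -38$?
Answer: $- \frac{2}{1925} \approx -0.001039$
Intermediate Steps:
$j = -35$ ($j = 3 - 38 = -35$)
$h{\left(J \right)} = 7$ ($h{\left(J \right)} = 9 - 2 = 7$)
$T = 7$
$E{\left(U \right)} = \frac{-35 + U}{2 U^{2}}$ ($E{\left(U \right)} = \frac{\left(U - 35\right) \frac{1}{U + U}}{U} = \frac{\left(-35 + U\right) \frac{1}{2 U}}{U} = \frac{\frac{1}{2} \frac{1}{U} \left(-35 + U\right)}{U} = \frac{-35 + U}{2 U^{2}}$)
$\frac{E{\left(z{\left(T \right)} \right)}}{p{\left(-69 \right)}} = \frac{\frac{1}{2} \cdot \frac{1}{49} \left(-35 + 7\right)}{275} = \frac{1}{2} \cdot \frac{1}{49} \left(-28\right) \frac{1}{275} = \left(- \frac{2}{7}\right) \frac{1}{275} = - \frac{2}{1925}$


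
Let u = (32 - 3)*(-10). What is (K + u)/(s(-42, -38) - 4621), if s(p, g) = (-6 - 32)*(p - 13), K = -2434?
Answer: 2724/2531 ≈ 1.0763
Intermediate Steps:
u = -290 (u = 29*(-10) = -290)
s(p, g) = 494 - 38*p (s(p, g) = -38*(-13 + p) = 494 - 38*p)
(K + u)/(s(-42, -38) - 4621) = (-2434 - 290)/((494 - 38*(-42)) - 4621) = -2724/((494 + 1596) - 4621) = -2724/(2090 - 4621) = -2724/(-2531) = -2724*(-1/2531) = 2724/2531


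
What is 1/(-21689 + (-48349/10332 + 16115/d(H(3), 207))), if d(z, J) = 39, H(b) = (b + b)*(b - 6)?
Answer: -19188/408329743 ≈ -4.6991e-5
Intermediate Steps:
H(b) = 2*b*(-6 + b) (H(b) = (2*b)*(-6 + b) = 2*b*(-6 + b))
1/(-21689 + (-48349/10332 + 16115/d(H(3), 207))) = 1/(-21689 + (-48349/10332 + 16115/39)) = 1/(-21689 + (-48349*1/10332 + 16115*(1/39))) = 1/(-21689 + (-6907/1476 + 16115/39)) = 1/(-21689 + 7838789/19188) = 1/(-408329743/19188) = -19188/408329743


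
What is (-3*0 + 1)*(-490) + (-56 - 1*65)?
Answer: -611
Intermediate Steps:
(-3*0 + 1)*(-490) + (-56 - 1*65) = (0 + 1)*(-490) + (-56 - 65) = 1*(-490) - 121 = -490 - 121 = -611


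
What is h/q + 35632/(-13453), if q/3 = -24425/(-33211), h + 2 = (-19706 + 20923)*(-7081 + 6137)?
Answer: -6843927008858/13143581 ≈ -5.2071e+5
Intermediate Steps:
h = -1148850 (h = -2 + (-19706 + 20923)*(-7081 + 6137) = -2 + 1217*(-944) = -2 - 1148848 = -1148850)
q = 73275/33211 (q = 3*(-24425/(-33211)) = 3*(-24425*(-1/33211)) = 3*(24425/33211) = 73275/33211 ≈ 2.2063)
h/q + 35632/(-13453) = -1148850/73275/33211 + 35632/(-13453) = -1148850*33211/73275 + 35632*(-1/13453) = -508726098/977 - 35632/13453 = -6843927008858/13143581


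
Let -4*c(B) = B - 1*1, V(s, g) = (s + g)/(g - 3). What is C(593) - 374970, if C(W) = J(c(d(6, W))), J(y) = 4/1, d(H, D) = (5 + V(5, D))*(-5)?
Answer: -374966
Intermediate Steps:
V(s, g) = (g + s)/(-3 + g)
d(H, D) = -25 - 5*(5 + D)/(-3 + D) (d(H, D) = (5 + (D + 5)/(-3 + D))*(-5) = (5 + (5 + D)/(-3 + D))*(-5) = -25 - 5*(5 + D)/(-3 + D))
c(B) = ¼ - B/4 (c(B) = -(B - 1*1)/4 = -(B - 1)/4 = -(-1 + B)/4 = ¼ - B/4)
J(y) = 4 (J(y) = 4*1 = 4)
C(W) = 4
C(593) - 374970 = 4 - 374970 = -374966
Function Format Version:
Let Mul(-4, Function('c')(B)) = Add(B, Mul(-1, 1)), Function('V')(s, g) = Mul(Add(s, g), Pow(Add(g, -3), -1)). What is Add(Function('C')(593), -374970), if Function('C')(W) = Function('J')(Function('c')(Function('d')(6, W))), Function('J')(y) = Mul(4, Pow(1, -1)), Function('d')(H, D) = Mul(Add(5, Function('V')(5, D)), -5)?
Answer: -374966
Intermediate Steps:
Function('V')(s, g) = Mul(Pow(Add(-3, g), -1), Add(g, s)) (Function('V')(s, g) = Mul(Add(g, s), Pow(Add(-3, g), -1)) = Mul(Pow(Add(-3, g), -1), Add(g, s)))
Function('d')(H, D) = Add(-25, Mul(-5, Pow(Add(-3, D), -1), Add(5, D))) (Function('d')(H, D) = Mul(Add(5, Mul(Pow(Add(-3, D), -1), Add(D, 5))), -5) = Mul(Add(5, Mul(Pow(Add(-3, D), -1), Add(5, D))), -5) = Add(-25, Mul(-5, Pow(Add(-3, D), -1), Add(5, D))))
Function('c')(B) = Add(Rational(1, 4), Mul(Rational(-1, 4), B)) (Function('c')(B) = Mul(Rational(-1, 4), Add(B, Mul(-1, 1))) = Mul(Rational(-1, 4), Add(B, -1)) = Mul(Rational(-1, 4), Add(-1, B)) = Add(Rational(1, 4), Mul(Rational(-1, 4), B)))
Function('J')(y) = 4 (Function('J')(y) = Mul(4, 1) = 4)
Function('C')(W) = 4
Add(Function('C')(593), -374970) = Add(4, -374970) = -374966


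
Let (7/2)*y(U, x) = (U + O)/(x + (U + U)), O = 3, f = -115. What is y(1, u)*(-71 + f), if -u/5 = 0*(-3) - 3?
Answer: -1488/119 ≈ -12.504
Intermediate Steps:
u = 15 (u = -5*(0*(-3) - 3) = -5*(0 - 3) = -5*(-3) = 15)
y(U, x) = 2*(3 + U)/(7*(x + 2*U)) (y(U, x) = 2*((U + 3)/(x + (U + U)))/7 = 2*((3 + U)/(x + 2*U))/7 = 2*(3 + U)/(7*(x + 2*U)))
y(1, u)*(-71 + f) = (2*(3 + 1)/(7*(15 + 2*1)))*(-71 - 115) = ((2/7)*4/(15 + 2))*(-186) = ((2/7)*4/17)*(-186) = ((2/7)*(1/17)*4)*(-186) = (8/119)*(-186) = -1488/119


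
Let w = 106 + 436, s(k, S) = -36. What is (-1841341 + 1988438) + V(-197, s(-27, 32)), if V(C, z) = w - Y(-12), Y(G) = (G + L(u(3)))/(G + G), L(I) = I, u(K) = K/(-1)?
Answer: 1181107/8 ≈ 1.4764e+5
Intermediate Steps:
u(K) = -K (u(K) = K*(-1) = -K)
w = 542
Y(G) = (-3 + G)/(2*G) (Y(G) = (G - 1*3)/(G + G) = (G - 3)/((2*G)) = (-3 + G)*(1/(2*G)) = (-3 + G)/(2*G))
V(C, z) = 4331/8 (V(C, z) = 542 - (-3 - 12)/(2*(-12)) = 542 - (-1)*(-15)/(2*12) = 542 - 1*5/8 = 542 - 5/8 = 4331/8)
(-1841341 + 1988438) + V(-197, s(-27, 32)) = (-1841341 + 1988438) + 4331/8 = 147097 + 4331/8 = 1181107/8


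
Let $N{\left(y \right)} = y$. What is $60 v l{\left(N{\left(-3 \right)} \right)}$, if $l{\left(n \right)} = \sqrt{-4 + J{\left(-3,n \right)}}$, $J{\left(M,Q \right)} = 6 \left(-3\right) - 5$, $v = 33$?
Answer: $5940 i \sqrt{3} \approx 10288.0 i$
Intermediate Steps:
$J{\left(M,Q \right)} = -23$ ($J{\left(M,Q \right)} = -18 - 5 = -23$)
$l{\left(n \right)} = 3 i \sqrt{3}$ ($l{\left(n \right)} = \sqrt{-4 - 23} = \sqrt{-27} = 3 i \sqrt{3}$)
$60 v l{\left(N{\left(-3 \right)} \right)} = 60 \cdot 33 \cdot 3 i \sqrt{3} = 1980 \cdot 3 i \sqrt{3} = 5940 i \sqrt{3}$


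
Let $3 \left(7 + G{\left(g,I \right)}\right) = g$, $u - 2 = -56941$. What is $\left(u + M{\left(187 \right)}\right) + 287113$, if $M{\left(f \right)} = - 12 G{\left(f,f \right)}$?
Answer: $229510$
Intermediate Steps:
$u = -56939$ ($u = 2 - 56941 = -56939$)
$G{\left(g,I \right)} = -7 + \frac{g}{3}$
$M{\left(f \right)} = 84 - 4 f$ ($M{\left(f \right)} = - 12 \left(-7 + \frac{f}{3}\right) = 84 - 4 f$)
$\left(u + M{\left(187 \right)}\right) + 287113 = \left(-56939 + \left(84 - 748\right)\right) + 287113 = \left(-56939 - 664\right) + 287113 = -57603 + 287113 = 229510$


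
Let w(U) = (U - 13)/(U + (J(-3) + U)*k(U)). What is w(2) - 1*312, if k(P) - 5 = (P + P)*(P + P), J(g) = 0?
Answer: -1249/4 ≈ -312.25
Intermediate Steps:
k(P) = 5 + 4*P² (k(P) = 5 + (P + P)*(P + P) = 5 + (2*P)*(2*P) = 5 + 4*P²)
w(U) = (-13 + U)/(U + U*(5 + 4*U²)) (w(U) = (U - 13)/(U + (0 + U)*(5 + 4*U²)) = (-13 + U)/(U + U*(5 + 4*U²)))
w(2) - 1*312 = (-13 + 2)/(4*2³ + 6*2) - 1*312 = -11/(4*8 + 12) - 312 = -11/(32 + 12) - 312 = -11/44 - 312 = (1/44)*(-11) - 312 = -¼ - 312 = -1249/4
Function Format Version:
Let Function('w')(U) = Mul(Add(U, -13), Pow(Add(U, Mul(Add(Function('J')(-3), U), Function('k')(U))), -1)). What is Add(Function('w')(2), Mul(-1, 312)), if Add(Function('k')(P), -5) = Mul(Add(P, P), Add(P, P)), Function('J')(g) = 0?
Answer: Rational(-1249, 4) ≈ -312.25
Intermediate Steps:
Function('k')(P) = Add(5, Mul(4, Pow(P, 2))) (Function('k')(P) = Add(5, Mul(Add(P, P), Add(P, P))) = Add(5, Mul(Mul(2, P), Mul(2, P))) = Add(5, Mul(4, Pow(P, 2))))
Function('w')(U) = Mul(Pow(Add(U, Mul(U, Add(5, Mul(4, Pow(U, 2))))), -1), Add(-13, U)) (Function('w')(U) = Mul(Add(U, -13), Pow(Add(U, Mul(Add(0, U), Add(5, Mul(4, Pow(U, 2))))), -1)) = Mul(Add(-13, U), Pow(Add(U, Mul(U, Add(5, Mul(4, Pow(U, 2))))), -1)) = Mul(Pow(Add(U, Mul(U, Add(5, Mul(4, Pow(U, 2))))), -1), Add(-13, U)))
Add(Function('w')(2), Mul(-1, 312)) = Add(Mul(Pow(Add(Mul(4, Pow(2, 3)), Mul(6, 2)), -1), Add(-13, 2)), Mul(-1, 312)) = Add(Mul(Pow(Add(Mul(4, 8), 12), -1), -11), -312) = Add(Mul(Pow(Add(32, 12), -1), -11), -312) = Add(Mul(Pow(44, -1), -11), -312) = Add(Mul(Rational(1, 44), -11), -312) = Add(Rational(-1, 4), -312) = Rational(-1249, 4)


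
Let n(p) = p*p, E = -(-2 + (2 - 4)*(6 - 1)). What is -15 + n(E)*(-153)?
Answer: -22047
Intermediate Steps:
E = 12 (E = -(-2 - 2*5) = -(-2 - 10) = -1*(-12) = 12)
n(p) = p²
-15 + n(E)*(-153) = -15 + 12²*(-153) = -15 + 144*(-153) = -15 - 22032 = -22047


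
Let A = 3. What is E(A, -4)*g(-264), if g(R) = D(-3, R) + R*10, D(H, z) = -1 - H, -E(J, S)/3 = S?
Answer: -31656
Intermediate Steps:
E(J, S) = -3*S
g(R) = 2 + 10*R (g(R) = (-1 - 1*(-3)) + R*10 = (-1 + 3) + 10*R = 2 + 10*R)
E(A, -4)*g(-264) = (-3*(-4))*(2 + 10*(-264)) = 12*(2 - 2640) = 12*(-2638) = -31656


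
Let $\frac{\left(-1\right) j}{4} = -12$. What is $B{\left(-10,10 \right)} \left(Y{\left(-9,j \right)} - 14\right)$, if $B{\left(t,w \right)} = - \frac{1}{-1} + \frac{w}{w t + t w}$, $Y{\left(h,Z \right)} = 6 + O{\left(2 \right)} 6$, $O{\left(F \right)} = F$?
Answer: $\frac{19}{5} \approx 3.8$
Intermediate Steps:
$j = 48$ ($j = \left(-4\right) \left(-12\right) = 48$)
$Y{\left(h,Z \right)} = 18$ ($Y{\left(h,Z \right)} = 6 + 2 \cdot 6 = 6 + 12 = 18$)
$B{\left(t,w \right)} = 1 + \frac{1}{2 t}$ ($B{\left(t,w \right)} = \left(-1\right) \left(-1\right) + \frac{w}{t w + t w} = 1 + \frac{w}{2 t w} = 1 + w \frac{1}{2 t w} = 1 + \frac{1}{2 t}$)
$B{\left(-10,10 \right)} \left(Y{\left(-9,j \right)} - 14\right) = \frac{\frac{1}{2} - 10}{-10} \left(18 - 14\right) = \left(- \frac{1}{10}\right) \left(- \frac{19}{2}\right) 4 = \frac{19}{20} \cdot 4 = \frac{19}{5}$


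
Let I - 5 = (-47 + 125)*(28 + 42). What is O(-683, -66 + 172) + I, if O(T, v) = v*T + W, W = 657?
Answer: -66276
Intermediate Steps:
I = 5465 (I = 5 + (-47 + 125)*(28 + 42) = 5 + 78*70 = 5 + 5460 = 5465)
O(T, v) = 657 + T*v (O(T, v) = v*T + 657 = T*v + 657 = 657 + T*v)
O(-683, -66 + 172) + I = (657 - 683*(-66 + 172)) + 5465 = (657 - 683*106) + 5465 = (657 - 72398) + 5465 = -71741 + 5465 = -66276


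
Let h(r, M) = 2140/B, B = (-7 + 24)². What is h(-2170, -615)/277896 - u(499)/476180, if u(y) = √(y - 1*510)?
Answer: 535/20077986 - I*√11/476180 ≈ 2.6646e-5 - 6.9651e-6*I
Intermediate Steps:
B = 289 (B = 17² = 289)
h(r, M) = 2140/289
u(y) = √(-510 + y) (u(y) = √(y - 510) = √(-510 + y))
h(-2170, -615)/277896 - u(499)/476180 = (2140/289)/277896 - √(-510 + 499)/476180 = (2140/289)*(1/277896) - √(-11)*(1/476180) = 535/20077986 - I*√11*(1/476180) = 535/20077986 - I*√11/476180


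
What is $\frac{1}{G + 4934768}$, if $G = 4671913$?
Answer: $\frac{1}{9606681} \approx 1.0409 \cdot 10^{-7}$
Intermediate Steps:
$\frac{1}{G + 4934768} = \frac{1}{4671913 + 4934768} = \frac{1}{9606681}$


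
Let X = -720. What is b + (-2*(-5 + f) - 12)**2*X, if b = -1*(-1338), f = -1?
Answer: 1338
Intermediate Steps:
b = 1338
b + (-2*(-5 + f) - 12)**2*X = 1338 + (-2*(-5 - 1) - 12)**2*(-720) = 1338 + (-2*(-6) - 12)**2*(-720) = 1338 + (12 - 12)**2*(-720) = 1338 + 0**2*(-720) = 1338 + 0*(-720) = 1338 + 0 = 1338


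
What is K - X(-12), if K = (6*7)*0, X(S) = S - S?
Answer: 0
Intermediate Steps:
X(S) = 0
K = 0 (K = 42*0 = 0)
K - X(-12) = 0 - 1*0 = 0 + 0 = 0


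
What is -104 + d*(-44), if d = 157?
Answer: -7012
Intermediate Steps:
-104 + d*(-44) = -104 + 157*(-44) = -104 - 6908 = -7012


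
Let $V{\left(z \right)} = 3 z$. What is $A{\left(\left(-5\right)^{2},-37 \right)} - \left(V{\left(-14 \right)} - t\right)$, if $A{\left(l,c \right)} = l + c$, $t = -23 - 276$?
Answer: $-269$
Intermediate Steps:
$t = -299$ ($t = -23 - 276 = -299$)
$A{\left(l,c \right)} = c + l$
$A{\left(\left(-5\right)^{2},-37 \right)} - \left(V{\left(-14 \right)} - t\right) = \left(-37 + \left(-5\right)^{2}\right) - \left(3 \left(-14\right) - -299\right) = \left(-37 + 25\right) - \left(-42 + 299\right) = -12 - 257 = -269$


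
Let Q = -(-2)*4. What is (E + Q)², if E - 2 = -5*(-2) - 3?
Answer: 289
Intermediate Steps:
E = 9 (E = 2 + (-5*(-2) - 3) = 2 + (10 - 3) = 2 + 7 = 9)
Q = 8 (Q = -1*(-8) = 8)
(E + Q)² = (9 + 8)² = 17² = 289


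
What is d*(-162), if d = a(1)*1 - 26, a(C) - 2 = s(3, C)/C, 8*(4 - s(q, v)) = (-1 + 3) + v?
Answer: 13203/4 ≈ 3300.8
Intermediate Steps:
s(q, v) = 15/4 - v/8 (s(q, v) = 4 - ((-1 + 3) + v)/8 = 4 - (2 + v)/8 = 4 + (-¼ - v/8) = 15/4 - v/8)
a(C) = 2 + (15/4 - C/8)/C
d = -163/8 (d = ((15/8)*(2 + 1)/1)*1 - 26 = ((15/8)*1*3)*1 - 26 = (45/8)*1 - 26 = 45/8 - 26 = -163/8 ≈ -20.375)
d*(-162) = -163/8*(-162) = 13203/4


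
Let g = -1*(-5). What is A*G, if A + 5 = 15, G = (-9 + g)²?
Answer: 160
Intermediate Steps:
g = 5
G = 16 (G = (-9 + 5)² = (-4)² = 16)
A = 10 (A = -5 + 15 = 10)
A*G = 10*16 = 160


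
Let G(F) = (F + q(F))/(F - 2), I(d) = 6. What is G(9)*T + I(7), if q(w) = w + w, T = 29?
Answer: 825/7 ≈ 117.86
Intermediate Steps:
q(w) = 2*w
G(F) = 3*F/(-2 + F) (G(F) = (F + 2*F)/(F - 2) = (3*F)/(-2 + F) = 3*F/(-2 + F))
G(9)*T + I(7) = (3*9/(-2 + 9))*29 + 6 = (3*9/7)*29 + 6 = (3*9*(1/7))*29 + 6 = (27/7)*29 + 6 = 783/7 + 6 = 825/7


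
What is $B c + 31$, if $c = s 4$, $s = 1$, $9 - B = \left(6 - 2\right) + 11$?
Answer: $7$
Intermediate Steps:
$B = -6$ ($B = 9 - \left(\left(6 - 2\right) + 11\right) = 9 - \left(4 + 11\right) = 9 - 15 = -6$)
$c = 4$ ($c = 1 \cdot 4 = 4$)
$B c + 31 = \left(-6\right) 4 + 31 = -24 + 31 = 7$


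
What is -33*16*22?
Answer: -11616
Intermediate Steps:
-33*16*22 = -528*22 = -11616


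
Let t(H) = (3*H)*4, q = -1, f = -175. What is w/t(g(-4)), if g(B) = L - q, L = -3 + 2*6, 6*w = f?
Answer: -35/144 ≈ -0.24306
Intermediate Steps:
w = -175/6 (w = (⅙)*(-175) = -175/6 ≈ -29.167)
L = 9 (L = -3 + 12 = 9)
g(B) = 10 (g(B) = 9 - 1*(-1) = 9 + 1 = 10)
t(H) = 12*H
w/t(g(-4)) = -175/(6*(12*10)) = -175/6/120 = -175/6*1/120 = -35/144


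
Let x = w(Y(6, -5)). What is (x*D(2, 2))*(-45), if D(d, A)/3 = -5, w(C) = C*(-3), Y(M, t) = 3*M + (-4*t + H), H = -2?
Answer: -72900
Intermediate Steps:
Y(M, t) = -2 - 4*t + 3*M (Y(M, t) = 3*M + (-4*t - 2) = 3*M + (-2 - 4*t) = -2 - 4*t + 3*M)
w(C) = -3*C
x = -108 (x = -3*(-2 - 4*(-5) + 3*6) = -3*(-2 + 20 + 18) = -3*36 = -108)
D(d, A) = -15 (D(d, A) = 3*(-5) = -15)
(x*D(2, 2))*(-45) = -108*(-15)*(-45) = 1620*(-45) = -72900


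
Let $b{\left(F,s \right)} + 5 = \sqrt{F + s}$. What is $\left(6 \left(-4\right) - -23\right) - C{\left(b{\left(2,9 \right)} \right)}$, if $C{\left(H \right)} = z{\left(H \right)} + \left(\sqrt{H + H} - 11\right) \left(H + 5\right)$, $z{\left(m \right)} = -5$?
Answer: $4 - \sqrt{-110 + 22 \sqrt{11}} + 11 \sqrt{11} \approx 40.483 - 6.0856 i$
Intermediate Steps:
$b{\left(F,s \right)} = -5 + \sqrt{F + s}$
$C{\left(H \right)} = -5 + \left(-11 + \sqrt{2} \sqrt{H}\right) \left(5 + H\right)$ ($C{\left(H \right)} = -5 + \left(\sqrt{H + H} - 11\right) \left(H + 5\right) = -5 + \left(\sqrt{2 H} - 11\right) \left(5 + H\right) = -5 + \left(\sqrt{2} \sqrt{H} - 11\right) \left(5 + H\right) = -5 + \left(-11 + \sqrt{2} \sqrt{H}\right) \left(5 + H\right)$)
$\left(6 \left(-4\right) - -23\right) - C{\left(b{\left(2,9 \right)} \right)} = \left(6 \left(-4\right) - -23\right) - \left(-60 - 11 \left(-5 + \sqrt{2 + 9}\right) + \sqrt{2} \left(-5 + \sqrt{2 + 9}\right)^{\frac{3}{2}} + 5 \sqrt{2} \sqrt{-5 + \sqrt{2 + 9}}\right) = \left(-24 + 23\right) - \left(-60 - 11 \left(-5 + \sqrt{11}\right) + \sqrt{2} \left(-5 + \sqrt{11}\right)^{\frac{3}{2}} + 5 \sqrt{2} \sqrt{-5 + \sqrt{11}}\right) = -1 - \left(-60 + \left(55 - 11 \sqrt{11}\right) + \sqrt{2} \left(-5 + \sqrt{11}\right)^{\frac{3}{2}} + 5 \sqrt{2} \sqrt{-5 + \sqrt{11}}\right) = -1 - \left(-5 - 11 \sqrt{11} + \sqrt{2} \left(-5 + \sqrt{11}\right)^{\frac{3}{2}} + 5 \sqrt{2} \sqrt{-5 + \sqrt{11}}\right) = 4 + 11 \sqrt{11} - \sqrt{2} \left(-5 + \sqrt{11}\right)^{\frac{3}{2}} - 5 \sqrt{2} \sqrt{-5 + \sqrt{11}}$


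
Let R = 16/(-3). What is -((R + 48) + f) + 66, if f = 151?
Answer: -383/3 ≈ -127.67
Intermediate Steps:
R = -16/3 (R = 16*(-1/3) = -16/3 ≈ -5.3333)
-((R + 48) + f) + 66 = -((-16/3 + 48) + 151) + 66 = -(128/3 + 151) + 66 = -1*581/3 + 66 = -581/3 + 66 = -383/3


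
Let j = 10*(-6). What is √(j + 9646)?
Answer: √9586 ≈ 97.908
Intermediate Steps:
j = -60
√(j + 9646) = √(-60 + 9646) = √9586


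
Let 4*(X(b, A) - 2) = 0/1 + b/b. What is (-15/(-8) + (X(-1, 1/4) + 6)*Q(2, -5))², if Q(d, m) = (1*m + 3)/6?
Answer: 49/64 ≈ 0.76563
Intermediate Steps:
Q(d, m) = ½ + m/6 (Q(d, m) = (m + 3)*(⅙) = (3 + m)*(⅙) = ½ + m/6)
X(b, A) = 9/4 (X(b, A) = 2 + (0/1 + b/b)/4 = 2 + (0*1 + 1)/4 = 2 + (0 + 1)/4 = 2 + (¼)*1 = 2 + ¼ = 9/4)
(-15/(-8) + (X(-1, 1/4) + 6)*Q(2, -5))² = (-15/(-8) + (9/4 + 6)*(½ + (⅙)*(-5)))² = (-15*(-⅛) + 33*(½ - ⅚)/4)² = (15/8 + (33/4)*(-⅓))² = (15/8 - 11/4)² = (-7/8)² = 49/64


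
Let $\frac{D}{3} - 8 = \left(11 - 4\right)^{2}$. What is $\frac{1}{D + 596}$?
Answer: $\frac{1}{767} \approx 0.0013038$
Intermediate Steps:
$D = 171$ ($D = 24 + 3 \left(11 - 4\right)^{2} = 24 + 3 \cdot 7^{2} = 24 + 3 \cdot 49 = 24 + 147 = 171$)
$\frac{1}{D + 596} = \frac{1}{171 + 596} = \frac{1}{767}$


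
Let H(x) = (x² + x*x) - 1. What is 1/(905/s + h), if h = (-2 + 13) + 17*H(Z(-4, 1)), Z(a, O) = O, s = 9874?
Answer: 9874/277377 ≈ 0.035598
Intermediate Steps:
H(x) = -1 + 2*x² (H(x) = (x² + x²) - 1 = 2*x² - 1 = -1 + 2*x²)
h = 28 (h = (-2 + 13) + 17*(-1 + 2*1²) = 11 + 17*(-1 + 2*1) = 11 + 17*(-1 + 2) = 11 + 17*1 = 11 + 17 = 28)
1/(905/s + h) = 1/(905/9874 + 28) = 1/(277377/9874) = 9874/277377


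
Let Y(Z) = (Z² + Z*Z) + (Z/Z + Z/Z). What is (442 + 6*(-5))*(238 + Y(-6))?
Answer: 128544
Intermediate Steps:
Y(Z) = 2 + 2*Z² (Y(Z) = (Z² + Z²) + (1 + 1) = 2*Z² + 2 = 2 + 2*Z²)
(442 + 6*(-5))*(238 + Y(-6)) = (442 + 6*(-5))*(238 + (2 + 2*(-6)²)) = (442 - 30)*(238 + (2 + 2*36)) = 412*(238 + (2 + 72)) = 412*(238 + 74) = 412*312 = 128544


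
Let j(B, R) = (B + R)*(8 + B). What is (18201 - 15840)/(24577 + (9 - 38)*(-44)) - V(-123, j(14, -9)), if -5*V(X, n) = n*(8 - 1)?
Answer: 3983723/25853 ≈ 154.09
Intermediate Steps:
j(B, R) = (8 + B)*(B + R)
V(X, n) = -7*n/5 (V(X, n) = -n*(8 - 1)/5 = -n*7/5 = -7*n/5)
(18201 - 15840)/(24577 + (9 - 38)*(-44)) - V(-123, j(14, -9)) = (18201 - 15840)/(24577 + (9 - 38)*(-44)) - (-7)*(14**2 + 8*14 + 8*(-9) + 14*(-9))/5 = 2361/(24577 - 29*(-44)) - (-7)*(196 + 112 - 72 - 126)/5 = 2361/(24577 + 1276) - (-7)*110/5 = 2361/25853 - 1*(-154) = 2361*(1/25853) + 154 = 2361/25853 + 154 = 3983723/25853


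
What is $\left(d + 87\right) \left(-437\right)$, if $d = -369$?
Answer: $123234$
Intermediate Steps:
$\left(d + 87\right) \left(-437\right) = \left(-369 + 87\right) \left(-437\right) = \left(-282\right) \left(-437\right) = 123234$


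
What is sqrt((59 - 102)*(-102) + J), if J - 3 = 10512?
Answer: sqrt(14901) ≈ 122.07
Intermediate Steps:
J = 10515 (J = 3 + 10512 = 10515)
sqrt((59 - 102)*(-102) + J) = sqrt((59 - 102)*(-102) + 10515) = sqrt(-43*(-102) + 10515) = sqrt(4386 + 10515) = sqrt(14901)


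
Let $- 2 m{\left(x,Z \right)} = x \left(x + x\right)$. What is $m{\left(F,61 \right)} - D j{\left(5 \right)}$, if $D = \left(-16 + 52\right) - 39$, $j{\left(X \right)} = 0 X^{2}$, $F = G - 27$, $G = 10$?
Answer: $-289$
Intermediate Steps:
$F = -17$ ($F = 10 - 27 = -17$)
$m{\left(x,Z \right)} = - x^{2}$ ($m{\left(x,Z \right)} = - \frac{x \left(x + x\right)}{2} = - \frac{x 2 x}{2} = - \frac{2 x^{2}}{2} = - x^{2}$)
$j{\left(X \right)} = 0$
$D = -3$ ($D = 36 - 39 = -3$)
$m{\left(F,61 \right)} - D j{\left(5 \right)} = - \left(-17\right)^{2} - \left(-3\right) 0 = \left(-1\right) 289 - 0 = -289 + 0 = -289$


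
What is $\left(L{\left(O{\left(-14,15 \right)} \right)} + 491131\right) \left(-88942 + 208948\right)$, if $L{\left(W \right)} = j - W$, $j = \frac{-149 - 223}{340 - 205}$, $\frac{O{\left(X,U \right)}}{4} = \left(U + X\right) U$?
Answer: $\frac{294655678714}{5} \approx 5.8931 \cdot 10^{10}$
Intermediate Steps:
$O{\left(X,U \right)} = 4 U \left(U + X\right)$ ($O{\left(X,U \right)} = 4 \left(U + X\right) U = 4 U \left(U + X\right)$)
$j = - \frac{124}{45}$ ($j = - \frac{372}{135} = \left(-372\right) \frac{1}{135} = - \frac{124}{45} \approx -2.7556$)
$L{\left(W \right)} = - \frac{124}{45} - W$
$\left(L{\left(O{\left(-14,15 \right)} \right)} + 491131\right) \left(-88942 + 208948\right) = \left(\left(- \frac{124}{45} - 4 \cdot 15 \left(15 - 14\right)\right) + 491131\right) \left(-88942 + 208948\right) = \left(\left(- \frac{124}{45} - 4 \cdot 15 \cdot 1\right) + 491131\right) 120006 = \left(\left(- \frac{124}{45} - 60\right) + 491131\right) 120006 = \left(- \frac{2824}{45} + 491131\right) 120006 = \frac{22098071}{45} \cdot 120006 = \frac{294655678714}{5}$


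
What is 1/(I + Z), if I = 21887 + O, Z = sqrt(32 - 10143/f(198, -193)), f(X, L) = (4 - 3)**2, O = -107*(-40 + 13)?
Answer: 24776/613860287 - I*sqrt(10111)/613860287 ≈ 4.0361e-5 - 1.6381e-7*I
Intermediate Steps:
O = 2889 (O = -107*(-27) = 2889)
f(X, L) = 1 (f(X, L) = 1**2 = 1)
Z = I*sqrt(10111) (Z = sqrt(32 - 10143/1) = sqrt(32 - 10143*1) = sqrt(32 - 10143) = sqrt(-10111) = I*sqrt(10111) ≈ 100.55*I)
I = 24776 (I = 21887 + 2889 = 24776)
1/(I + Z) = 1/(24776 + I*sqrt(10111))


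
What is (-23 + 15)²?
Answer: 64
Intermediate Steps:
(-23 + 15)² = (-8)² = 64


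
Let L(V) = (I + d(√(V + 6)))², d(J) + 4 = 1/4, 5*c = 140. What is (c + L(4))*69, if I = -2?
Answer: 67413/16 ≈ 4213.3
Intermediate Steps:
c = 28 (c = (⅕)*140 = 28)
d(J) = -15/4 (d(J) = -4 + 1/4 = -4 + ¼ = -15/4)
L(V) = 529/16 (L(V) = (-2 - 15/4)² = (-23/4)² = 529/16)
(c + L(4))*69 = (28 + 529/16)*69 = (977/16)*69 = 67413/16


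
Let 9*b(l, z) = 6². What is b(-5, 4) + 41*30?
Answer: 1234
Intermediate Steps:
b(l, z) = 4 (b(l, z) = (⅑)*6² = (⅑)*36 = 4)
b(-5, 4) + 41*30 = 4 + 41*30 = 4 + 1230 = 1234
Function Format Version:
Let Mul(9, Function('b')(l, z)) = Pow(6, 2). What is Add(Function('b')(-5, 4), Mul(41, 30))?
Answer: 1234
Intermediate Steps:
Function('b')(l, z) = 4 (Function('b')(l, z) = Mul(Rational(1, 9), Pow(6, 2)) = Mul(Rational(1, 9), 36) = 4)
Add(Function('b')(-5, 4), Mul(41, 30)) = Add(4, Mul(41, 30)) = Add(4, 1230) = 1234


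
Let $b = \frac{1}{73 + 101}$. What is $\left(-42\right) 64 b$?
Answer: $- \frac{448}{29} \approx -15.448$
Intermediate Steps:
$b = \frac{1}{174} \approx 0.0057471$
$\left(-42\right) 64 b = \left(-42\right) 64 \cdot \frac{1}{174} = \left(-2688\right) \frac{1}{174} = - \frac{448}{29}$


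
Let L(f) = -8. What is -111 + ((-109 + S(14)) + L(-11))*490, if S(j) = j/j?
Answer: -56951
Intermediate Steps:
S(j) = 1
-111 + ((-109 + S(14)) + L(-11))*490 = -111 + ((-109 + 1) - 8)*490 = -111 + (-108 - 8)*490 = -111 - 116*490 = -111 - 56840 = -56951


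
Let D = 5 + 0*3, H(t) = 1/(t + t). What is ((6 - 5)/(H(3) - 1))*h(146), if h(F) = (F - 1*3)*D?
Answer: -858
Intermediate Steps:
H(t) = 1/(2*t)
D = 5 (D = 5 + 0 = 5)
h(F) = -15 + 5*F (h(F) = (F - 1*3)*5 = (F - 3)*5 = (-3 + F)*5 = -15 + 5*F)
((6 - 5)/(H(3) - 1))*h(146) = ((6 - 5)/((1/2)/3 - 1))*(-15 + 5*146) = (1/((1/2)*(1/3) - 1))*(-15 + 730) = (1/(1/6 - 1))*715 = (1/(-5/6))*715 = (1*(-6/5))*715 = -6/5*715 = -858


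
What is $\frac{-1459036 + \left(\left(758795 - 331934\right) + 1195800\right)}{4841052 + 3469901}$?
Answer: $\frac{23375}{1187279} \approx 0.019688$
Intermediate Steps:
$\frac{-1459036 + \left(\left(758795 - 331934\right) + 1195800\right)}{4841052 + 3469901} = \frac{-1459036 + \left(426861 + 1195800\right)}{8310953} = \left(-1459036 + 1622661\right) \frac{1}{8310953} = 163625 \cdot \frac{1}{8310953} = \frac{23375}{1187279}$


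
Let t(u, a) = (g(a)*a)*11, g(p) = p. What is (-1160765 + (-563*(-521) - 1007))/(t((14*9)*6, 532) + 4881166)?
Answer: -289483/2664810 ≈ -0.10863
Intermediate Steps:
t(u, a) = 11*a**2 (t(u, a) = (a*a)*11 = a**2*11 = 11*a**2)
(-1160765 + (-563*(-521) - 1007))/(t((14*9)*6, 532) + 4881166) = (-1160765 + (-563*(-521) - 1007))/(11*532**2 + 4881166) = (-1160765 + (293323 - 1007))/(11*283024 + 4881166) = (-1160765 + 292316)/(3113264 + 4881166) = -868449/7994430 = -868449*1/7994430 = -289483/2664810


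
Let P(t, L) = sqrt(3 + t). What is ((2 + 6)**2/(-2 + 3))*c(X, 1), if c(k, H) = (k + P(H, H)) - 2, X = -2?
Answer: -128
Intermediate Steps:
c(k, H) = -2 + k + sqrt(3 + H) (c(k, H) = (k + sqrt(3 + H)) - 2 = -2 + k + sqrt(3 + H))
((2 + 6)**2/(-2 + 3))*c(X, 1) = ((2 + 6)**2/(-2 + 3))*(-2 - 2 + sqrt(3 + 1)) = (8**2/1)*(-2 - 2 + sqrt(4)) = (64*1)*(-2 - 2 + 2) = 64*(-2) = -128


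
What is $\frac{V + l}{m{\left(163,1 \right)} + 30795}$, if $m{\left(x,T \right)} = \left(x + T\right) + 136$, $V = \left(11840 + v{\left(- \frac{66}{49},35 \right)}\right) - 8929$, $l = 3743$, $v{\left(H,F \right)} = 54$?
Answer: $\frac{2236}{10365} \approx 0.21573$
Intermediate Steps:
$V = 2965$ ($V = \left(11840 + 54\right) - 8929 = 11894 - 8929 = 2965$)
$m{\left(x,T \right)} = 136 + T + x$ ($m{\left(x,T \right)} = \left(T + x\right) + 136 = 136 + T + x$)
$\frac{V + l}{m{\left(163,1 \right)} + 30795} = \frac{2965 + 3743}{\left(136 + 1 + 163\right) + 30795} = \frac{6708}{300 + 30795} = \frac{6708}{31095} = 6708 \cdot \frac{1}{31095} = \frac{2236}{10365}$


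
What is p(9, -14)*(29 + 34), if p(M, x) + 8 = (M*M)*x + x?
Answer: -72828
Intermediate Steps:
p(M, x) = -8 + x + x*M² (p(M, x) = -8 + ((M*M)*x + x) = -8 + (M²*x + x) = -8 + (x*M² + x) = -8 + (x + x*M²) = -8 + x + x*M²)
p(9, -14)*(29 + 34) = (-8 - 14 - 14*9²)*(29 + 34) = (-8 - 14 - 14*81)*63 = (-8 - 14 - 1134)*63 = -1156*63 = -72828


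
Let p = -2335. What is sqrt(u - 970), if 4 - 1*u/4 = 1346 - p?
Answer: 3*I*sqrt(1742) ≈ 125.21*I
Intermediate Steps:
u = -14708 (u = 16 - 4*(1346 - 1*(-2335)) = 16 - 4*(1346 + 2335) = 16 - 4*3681 = 16 - 14724 = -14708)
sqrt(u - 970) = sqrt(-14708 - 970) = sqrt(-15678) = 3*I*sqrt(1742)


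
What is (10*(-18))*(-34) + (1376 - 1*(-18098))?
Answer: 25594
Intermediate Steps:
(10*(-18))*(-34) + (1376 - 1*(-18098)) = -180*(-34) + (1376 + 18098) = 6120 + 19474 = 25594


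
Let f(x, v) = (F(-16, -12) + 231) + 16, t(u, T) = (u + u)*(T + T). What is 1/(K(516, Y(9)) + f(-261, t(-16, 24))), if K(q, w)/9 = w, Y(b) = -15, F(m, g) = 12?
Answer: 1/124 ≈ 0.0080645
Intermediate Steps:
t(u, T) = 4*T*u (t(u, T) = (2*u)*(2*T) = 4*T*u)
f(x, v) = 259 (f(x, v) = (12 + 231) + 16 = 243 + 16 = 259)
K(q, w) = 9*w
1/(K(516, Y(9)) + f(-261, t(-16, 24))) = 1/(9*(-15) + 259) = 1/(-135 + 259) = 1/124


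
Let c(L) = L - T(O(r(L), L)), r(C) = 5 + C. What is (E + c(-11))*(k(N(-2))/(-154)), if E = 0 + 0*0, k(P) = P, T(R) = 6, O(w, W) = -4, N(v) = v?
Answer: -17/77 ≈ -0.22078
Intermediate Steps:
c(L) = -6 + L (c(L) = L - 1*6 = L - 6 = -6 + L)
E = 0 (E = 0 + 0 = 0)
(E + c(-11))*(k(N(-2))/(-154)) = (0 + (-6 - 11))*(-2/(-154)) = (0 - 17)*(-2*(-1/154)) = -17*1/77 = -17/77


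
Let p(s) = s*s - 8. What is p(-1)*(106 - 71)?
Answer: -245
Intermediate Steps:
p(s) = -8 + s**2 (p(s) = s**2 - 8 = -8 + s**2)
p(-1)*(106 - 71) = (-8 + (-1)**2)*(106 - 71) = (-8 + 1)*35 = -7*35 = -245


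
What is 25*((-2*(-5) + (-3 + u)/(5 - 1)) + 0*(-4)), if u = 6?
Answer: 1075/4 ≈ 268.75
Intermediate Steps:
25*((-2*(-5) + (-3 + u)/(5 - 1)) + 0*(-4)) = 25*((-2*(-5) + (-3 + 6)/(5 - 1)) + 0*(-4)) = 25*((10 + 3/4) + 0) = 25*((10 + 3*(¼)) + 0) = 25*((10 + ¾) + 0) = 25*(43/4 + 0) = 25*(43/4) = 1075/4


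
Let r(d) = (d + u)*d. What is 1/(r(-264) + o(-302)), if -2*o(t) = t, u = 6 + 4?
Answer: 1/67207 ≈ 1.4879e-5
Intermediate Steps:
u = 10
o(t) = -t/2
r(d) = d*(10 + d) (r(d) = (d + 10)*d = (10 + d)*d = d*(10 + d))
1/(r(-264) + o(-302)) = 1/(-264*(10 - 264) - ½*(-302)) = 1/(-264*(-254) + 151) = 1/(67056 + 151) = 1/67207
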